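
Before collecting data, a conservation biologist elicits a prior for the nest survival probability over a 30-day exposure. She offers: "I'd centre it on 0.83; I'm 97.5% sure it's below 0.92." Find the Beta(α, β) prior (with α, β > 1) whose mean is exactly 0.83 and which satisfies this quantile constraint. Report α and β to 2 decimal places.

With mean 0.83 fixed, write α = 0.83s, β = 0.17s where s = α+β.
Need P(θ < 0.92) = 0.975 under Beta(0.83s, 0.17s). Normal approximation: (q−m)/√(m(1−m)/s) ≈ z_{0.975} = 1.96, so s ≈ 0.83·0.17·(1.96)²/(0.92−0.83)² = 66.9.
At s = 66.9: P(θ<0.92) ≈ 0.989. Adjusting to match 0.975 gives s ≈ 49.54.
So α = 0.83·49.54 ≈ 41.12, β = 0.17·49.54 ≈ 8.42.

α ≈ 41.12, β ≈ 8.42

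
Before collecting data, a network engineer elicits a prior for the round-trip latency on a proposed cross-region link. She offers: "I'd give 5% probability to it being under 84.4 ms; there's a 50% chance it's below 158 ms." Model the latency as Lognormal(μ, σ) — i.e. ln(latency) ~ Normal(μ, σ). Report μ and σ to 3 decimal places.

μ ≈ 5.063, σ ≈ 0.381

If T ~ Lognormal(μ,σ) then ln T ~ Normal(μ,σ), so the p-quantile of ln T is μ + z_p·σ.
ln(84.4) = 4.436 and ln(158) = 5.063; z_{0.05} = -1.645, z_{0.5} = 0.
σ = (5.063 − 4.436)/(0 − (-1.645)) = 0.381.
μ = 4.436 − (-1.645)·0.381 = 5.063.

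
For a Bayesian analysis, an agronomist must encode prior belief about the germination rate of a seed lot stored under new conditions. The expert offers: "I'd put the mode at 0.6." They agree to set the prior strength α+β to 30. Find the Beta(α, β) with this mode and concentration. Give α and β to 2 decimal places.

α = 17.80, β = 12.20

For α,β > 1 the Beta mode is (α−1)/(α+β−2). With α+β = 30, the mode is (α−1)/28.
Set (α−1)/28 = 0.6 → α = 1 + 0.6·28 = 17.80.
β = 30 − α = 12.20.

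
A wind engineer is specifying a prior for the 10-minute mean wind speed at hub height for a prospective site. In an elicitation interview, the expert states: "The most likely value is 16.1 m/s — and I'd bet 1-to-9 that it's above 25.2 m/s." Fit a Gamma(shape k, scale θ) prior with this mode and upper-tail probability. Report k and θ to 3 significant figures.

k ≈ 10.3, θ ≈ 1.73

Gamma(k,θ) with k>1 has mode (k−1)θ, so θ = 16.1/(k−1).
Need P(X < 25.2) = 0.9 with θ tied to k this way. Start at k = 2, θ = 16.1: P(X<25.2) ≈ 0.464.
Too low — raise k to concentrate. Iterating converges to k ≈ 10.3.
Then θ = 16.1/(10.3−1) ≈ 1.73.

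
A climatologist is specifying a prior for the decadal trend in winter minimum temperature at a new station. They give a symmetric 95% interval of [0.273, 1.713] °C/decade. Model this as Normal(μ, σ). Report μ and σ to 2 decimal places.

μ = 0.99, σ = 0.37

A symmetric 95% interval runs μ ± z·σ with z = 1.96.
Half-width = 0.72, so σ = 0.72/1.96 = 0.37.
μ is the interval midpoint, 0.99.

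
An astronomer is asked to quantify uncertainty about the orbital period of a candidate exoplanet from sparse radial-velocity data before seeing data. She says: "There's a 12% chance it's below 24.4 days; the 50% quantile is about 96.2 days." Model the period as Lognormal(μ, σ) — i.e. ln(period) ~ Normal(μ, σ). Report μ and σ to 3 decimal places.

μ ≈ 4.566, σ ≈ 1.168

If T ~ Lognormal(μ,σ) then ln T ~ Normal(μ,σ), so the p-quantile of ln T is μ + z_p·σ.
ln(24.4) = 3.195 and ln(96.2) = 4.566; z_{0.12} = -1.175, z_{0.5} = 0.
σ = (4.566 − 3.195)/(0 − (-1.175)) = 1.168.
μ = 3.195 − (-1.175)·1.168 = 4.566.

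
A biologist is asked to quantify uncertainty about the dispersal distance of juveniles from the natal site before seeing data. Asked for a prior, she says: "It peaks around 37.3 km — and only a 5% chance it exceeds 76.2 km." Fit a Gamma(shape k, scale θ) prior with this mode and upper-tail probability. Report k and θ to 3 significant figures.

Gamma(k,θ) with k>1 has mode (k−1)θ, so θ = 37.3/(k−1).
Need P(X < 76.2) = 0.95 with θ tied to k this way. Start at k = 2, θ = 37.3: P(X<76.2) ≈ 0.605.
Too low — raise k to concentrate. Iterating converges to k ≈ 6.42.
Then θ = 37.3/(6.42−1) ≈ 6.88.

k ≈ 6.42, θ ≈ 6.88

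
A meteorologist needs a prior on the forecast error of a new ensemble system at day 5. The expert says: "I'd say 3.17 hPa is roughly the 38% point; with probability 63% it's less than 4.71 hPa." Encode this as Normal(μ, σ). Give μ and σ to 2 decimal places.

μ = 3.91, σ = 2.42

For Normal(μ,σ), the p-quantile is μ + z_p·σ. Here z_{0.38} = -0.3055, z_{0.63} = 0.3319.
So 3.17 = μ − 0.3055σ and 4.71 = μ + 0.3319σ.
Subtracting: σ = (4.71 − 3.17)/(0.3319 − (-0.3055)) = 2.42.
Then μ = 3.17 − (-0.3055)·2.42 = 3.91.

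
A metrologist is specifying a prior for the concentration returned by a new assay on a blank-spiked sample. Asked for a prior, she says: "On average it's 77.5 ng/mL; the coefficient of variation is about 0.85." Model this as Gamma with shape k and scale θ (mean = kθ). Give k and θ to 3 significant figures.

For Gamma(k, scale θ): mean = kθ, variance = kθ², so CV = 1/√k.
CV = 0.85, hence k = 1/CV² = 1.38.
Then θ = mean/k = 77.5/1.38 = 56.

k ≈ 1.38, θ ≈ 56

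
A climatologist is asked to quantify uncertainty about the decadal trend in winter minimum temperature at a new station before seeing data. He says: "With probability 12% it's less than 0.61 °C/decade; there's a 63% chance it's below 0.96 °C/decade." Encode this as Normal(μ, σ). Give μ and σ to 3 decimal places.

For Normal(μ,σ), the p-quantile is μ + z_p·σ. Here z_{0.12} = -1.175, z_{0.63} = 0.3319.
So 0.61 = μ − 1.175σ and 0.96 = μ + 0.3319σ.
Subtracting: σ = (0.96 − 0.61)/(0.3319 − (-1.175)) = 0.232.
Then μ = 0.61 − (-1.175)·0.232 = 0.883.

μ = 0.883, σ = 0.232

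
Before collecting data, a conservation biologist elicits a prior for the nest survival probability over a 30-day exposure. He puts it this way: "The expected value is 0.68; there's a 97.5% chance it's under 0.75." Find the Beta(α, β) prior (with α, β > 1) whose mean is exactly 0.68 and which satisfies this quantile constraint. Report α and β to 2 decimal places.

With mean 0.68 fixed, write α = 0.68s, β = 0.32s where s = α+β.
Need P(θ < 0.75) = 0.975 under Beta(0.68s, 0.32s). Normal approximation: (q−m)/√(m(1−m)/s) ≈ z_{0.975} = 1.96, so s ≈ 0.68·0.32·(1.96)²/(0.75−0.68)² = 170.6.
At s = 170.6: P(θ<0.75) ≈ 0.979. Adjusting to match 0.975 gives s ≈ 159.07.
So α = 0.68·159.07 ≈ 108.17, β = 0.32·159.07 ≈ 50.90.

α ≈ 108.17, β ≈ 50.90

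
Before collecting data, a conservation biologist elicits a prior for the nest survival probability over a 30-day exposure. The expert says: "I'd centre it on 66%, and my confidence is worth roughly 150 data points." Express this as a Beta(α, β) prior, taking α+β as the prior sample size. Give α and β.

Under the effective-sample-size interpretation, Beta(α, β) has prior mean α/(α+β) and prior sample size α+β.
So α+β = 150 and α/(α+β) = 0.66, giving α = 0.66·150 = 99 and β = 150 − 99 = 51.

α = 99, β = 51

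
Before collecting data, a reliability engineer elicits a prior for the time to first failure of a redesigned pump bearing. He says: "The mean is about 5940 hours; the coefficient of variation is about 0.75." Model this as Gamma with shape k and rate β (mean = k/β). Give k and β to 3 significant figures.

k ≈ 1.78, β ≈ 0.000299

For Gamma(k, rate β): mean = k/β, variance = k/β², so CV = 1/√k.
CV = 0.75, hence k = 1/CV² = 1.78.
Then β = k/mean = 1.78/5940 = 0.000299.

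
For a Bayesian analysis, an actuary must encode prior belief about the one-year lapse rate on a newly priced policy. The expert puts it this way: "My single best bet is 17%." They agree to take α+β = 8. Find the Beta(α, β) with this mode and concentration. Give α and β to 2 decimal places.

For α,β > 1 the Beta mode is (α−1)/(α+β−2). With α+β = 8, the mode is (α−1)/6.
Set (α−1)/6 = 0.17 → α = 1 + 0.17·6 = 2.02.
β = 8 − α = 5.98.

α = 2.02, β = 5.98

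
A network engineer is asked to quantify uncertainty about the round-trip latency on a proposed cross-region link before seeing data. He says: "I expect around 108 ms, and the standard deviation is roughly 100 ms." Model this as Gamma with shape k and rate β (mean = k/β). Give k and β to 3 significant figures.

For Gamma(k, rate β): mean = k/β, variance = k/β², so CV = 1/√k.
CV = SD/mean = 100/108 = 0.9259, hence k = 1/CV² = 1.17.
Then β = k/mean = 1.17/108 = 0.0108.

k ≈ 1.17, β ≈ 0.0108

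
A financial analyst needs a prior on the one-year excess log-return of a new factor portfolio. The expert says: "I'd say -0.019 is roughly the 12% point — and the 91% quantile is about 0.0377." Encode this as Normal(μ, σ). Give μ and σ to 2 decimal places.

μ = 0.01, σ = 0.02

For Normal(μ,σ), the p-quantile is μ + z_p·σ. Here z_{0.12} = -1.175, z_{0.91} = 1.341.
So -0.019 = μ − 1.175σ and 0.0377 = μ + 1.341σ.
Subtracting: σ = (0.0377 − -0.019)/(1.341 − (-1.175)) = 0.02.
Then μ = -0.019 − (-1.175)·0.02 = 0.01.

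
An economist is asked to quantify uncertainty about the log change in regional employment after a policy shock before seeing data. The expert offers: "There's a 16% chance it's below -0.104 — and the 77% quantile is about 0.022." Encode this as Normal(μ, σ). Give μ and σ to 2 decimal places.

The p-quantile of Normal(μ,σ) is μ + z_p·σ, with z_{0.16} = -0.9945 and z_{0.77} = 0.7388.
Eliminate σ: μ = (z₂·x₁ − z₁·x₂)/(z₂ − z₁) = (0.7388·-0.104 − (-0.9945)·0.022)/1.733 = -0.03.
Then σ = (x₂ − x₁)/(z₂ − z₁) = (0.022 − -0.104)/1.733 = 0.07.

μ = -0.03, σ = 0.07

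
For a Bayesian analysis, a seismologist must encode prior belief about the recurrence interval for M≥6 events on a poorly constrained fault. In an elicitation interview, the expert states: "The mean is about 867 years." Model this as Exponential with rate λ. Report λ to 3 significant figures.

Exponential mean = 1/λ, so λ = 1/867.0 = 0.00115.

λ ≈ 0.00115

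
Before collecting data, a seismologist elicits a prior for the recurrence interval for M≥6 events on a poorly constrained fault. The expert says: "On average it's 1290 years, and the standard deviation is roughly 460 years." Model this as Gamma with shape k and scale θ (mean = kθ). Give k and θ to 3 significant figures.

For Gamma(k, scale θ): mean = kθ, variance = kθ², so CV = 1/√k.
CV = SD/mean = 460/1290 = 0.3566, hence k = 1/CV² = 7.86.
Then θ = mean/k = 1290/7.86 = 164.

k ≈ 7.86, θ ≈ 164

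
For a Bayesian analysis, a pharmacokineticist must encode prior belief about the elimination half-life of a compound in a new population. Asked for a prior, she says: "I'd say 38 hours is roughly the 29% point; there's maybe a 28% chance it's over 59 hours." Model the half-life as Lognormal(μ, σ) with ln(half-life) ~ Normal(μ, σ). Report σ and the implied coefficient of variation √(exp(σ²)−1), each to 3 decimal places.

If T ~ Lognormal(μ,σ) then ln T ~ Normal(μ,σ), so the p-quantile of ln T is μ + z_p·σ.
ln(38) = 3.638 and ln(59) = 4.078; z_{0.29} = -0.5534, z_{0.72} = 0.5828.
σ = (4.078 − 3.638)/(0.5828 − (-0.5534)) = 0.387.
μ = 3.638 − (-0.5534)·0.387 = 3.852.
CV = √(exp(σ²)−1) = √(exp(0.1499)−1) = 0.402.

σ ≈ 0.387, CV ≈ 0.402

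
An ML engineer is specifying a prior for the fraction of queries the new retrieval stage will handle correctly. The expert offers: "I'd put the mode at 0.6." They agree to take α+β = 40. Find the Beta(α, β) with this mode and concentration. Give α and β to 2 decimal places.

For α,β > 1 the Beta mode is (α−1)/(α+β−2). With α+β = 40, the mode is (α−1)/38.
Set (α−1)/38 = 0.6 → α = 1 + 0.6·38 = 23.80.
β = 40 − α = 16.20.

α = 23.80, β = 16.20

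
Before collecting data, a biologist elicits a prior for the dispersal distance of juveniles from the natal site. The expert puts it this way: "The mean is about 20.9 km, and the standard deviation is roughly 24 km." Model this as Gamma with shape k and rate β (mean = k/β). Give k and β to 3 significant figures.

k ≈ 0.758, β ≈ 0.0363

For Gamma(k, rate β): mean = k/β, variance = k/β², so CV = 1/√k.
CV = SD/mean = 24/20.9 = 1.148, hence k = 1/CV² = 0.758.
Then β = k/mean = 0.758/20.9 = 0.0363.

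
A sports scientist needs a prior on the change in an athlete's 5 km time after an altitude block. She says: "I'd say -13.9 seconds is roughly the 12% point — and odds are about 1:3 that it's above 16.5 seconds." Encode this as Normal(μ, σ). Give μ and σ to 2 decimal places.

μ = 5.41, σ = 16.44

For Normal(μ,σ), the p-quantile is μ + z_p·σ. Here z_{0.12} = -1.175, z_{0.75} = 0.6745.
So -13.9 = μ − 1.175σ and 16.5 = μ + 0.6745σ.
Subtracting: σ = (16.5 − -13.9)/(0.6745 − (-1.175)) = 16.44.
Then μ = -13.9 − (-1.175)·16.44 = 5.41.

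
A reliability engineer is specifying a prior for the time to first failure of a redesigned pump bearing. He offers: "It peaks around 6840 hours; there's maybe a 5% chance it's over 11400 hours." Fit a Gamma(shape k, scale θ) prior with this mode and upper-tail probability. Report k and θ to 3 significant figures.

k ≈ 11.7, θ ≈ 639

Gamma(k,θ) with k>1 has mode (k−1)θ, so θ = 6840/(k−1).
Need P(X < 11400) = 0.95 with θ tied to k this way. Start at k = 2, θ = 6840: P(X<11400) ≈ 0.496.
Too low — raise k to concentrate. Iterating converges to k ≈ 11.7.
Then θ = 6840/(11.7−1) ≈ 639.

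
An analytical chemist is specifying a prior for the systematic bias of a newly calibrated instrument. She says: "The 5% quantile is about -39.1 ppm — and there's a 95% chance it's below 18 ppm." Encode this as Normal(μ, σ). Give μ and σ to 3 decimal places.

μ = -10.550, σ = 17.357

The p-quantile of Normal(μ,σ) is μ + z_p·σ, with z_{0.05} = -1.645 and z_{0.95} = 1.645.
Eliminate σ: μ = (z₂·x₁ − z₁·x₂)/(z₂ − z₁) = (1.645·-39.1 − (-1.645)·18)/3.29 = -10.550.
Then σ = (x₂ − x₁)/(z₂ − z₁) = (18 − -39.1)/3.29 = 17.357.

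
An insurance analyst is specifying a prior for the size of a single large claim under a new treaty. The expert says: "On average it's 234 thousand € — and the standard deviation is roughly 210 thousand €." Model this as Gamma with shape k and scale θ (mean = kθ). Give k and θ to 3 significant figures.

For Gamma(k, scale θ): mean = kθ, variance = kθ², so CV = 1/√k.
CV = SD/mean = 210/234 = 0.8974, hence k = 1/CV² = 1.24.
Then θ = mean/k = 234/1.24 = 188.

k ≈ 1.24, θ ≈ 188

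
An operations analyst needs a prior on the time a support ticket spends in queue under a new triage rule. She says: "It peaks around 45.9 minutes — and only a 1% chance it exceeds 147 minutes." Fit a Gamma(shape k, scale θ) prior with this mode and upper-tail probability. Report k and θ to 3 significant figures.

Gamma(k,θ) with k>1 has mode (k−1)θ, so θ = 45.9/(k−1).
Need P(X < 147) = 0.99 with θ tied to k this way. Start at k = 2, θ = 45.9: P(X<147) ≈ 0.829.
Too low — raise k to concentrate. Iterating converges to k ≈ 4.27.
Then θ = 45.9/(4.27−1) ≈ 14.

k ≈ 4.27, θ ≈ 14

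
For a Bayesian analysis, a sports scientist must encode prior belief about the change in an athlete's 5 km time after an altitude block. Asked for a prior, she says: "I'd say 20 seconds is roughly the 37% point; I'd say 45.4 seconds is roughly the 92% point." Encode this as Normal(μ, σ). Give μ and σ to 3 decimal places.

The p-quantile of Normal(μ,σ) is μ + z_p·σ, with z_{0.37} = -0.3319 and z_{0.92} = 1.405.
Eliminate σ: μ = (z₂·x₁ − z₁·x₂)/(z₂ − z₁) = (1.405·20 − (-0.3319)·45.4)/1.737 = 24.853.
Then σ = (x₂ − x₁)/(z₂ − z₁) = (45.4 − 20)/1.737 = 14.624.

μ = 24.853, σ = 14.624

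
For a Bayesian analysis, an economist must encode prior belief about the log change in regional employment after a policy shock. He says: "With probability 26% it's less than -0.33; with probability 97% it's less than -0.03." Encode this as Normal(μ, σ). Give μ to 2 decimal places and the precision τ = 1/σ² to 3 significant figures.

μ = -0.25, τ = 70.8

The p-quantile of Normal(μ,σ) is μ + z_p·σ, with z_{0.26} = -0.6433 and z_{0.97} = 1.881.
Eliminate σ: μ = (z₂·x₁ − z₁·x₂)/(z₂ − z₁) = (1.881·-0.33 − (-0.6433)·-0.03)/2.524 = -0.25.
Then σ = (x₂ − x₁)/(z₂ − z₁) = (-0.03 − -0.33)/2.524 = 0.12.
Precision τ = 1/σ² = 1/0.1189² = 70.8.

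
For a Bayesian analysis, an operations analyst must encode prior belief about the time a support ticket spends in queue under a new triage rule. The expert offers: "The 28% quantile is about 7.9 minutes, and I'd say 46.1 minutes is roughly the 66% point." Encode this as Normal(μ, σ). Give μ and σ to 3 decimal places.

For Normal(μ,σ), the p-quantile is μ + z_p·σ. Here z_{0.28} = -0.5828, z_{0.66} = 0.4125.
So 7.9 = μ − 0.5828σ and 46.1 = μ + 0.4125σ.
Subtracting: σ = (46.1 − 7.9)/(0.4125 − (-0.5828)) = 38.380.
Then μ = 7.9 − (-0.5828)·38.380 = 30.270.

μ = 30.270, σ = 38.380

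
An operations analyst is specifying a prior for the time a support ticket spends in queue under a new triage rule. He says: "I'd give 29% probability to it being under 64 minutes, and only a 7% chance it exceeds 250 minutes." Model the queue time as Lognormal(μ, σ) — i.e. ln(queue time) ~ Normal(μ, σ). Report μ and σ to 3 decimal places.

μ ≈ 4.530, σ ≈ 0.671

If T ~ Lognormal(μ,σ) then ln T ~ Normal(μ,σ), so the p-quantile of ln T is μ + z_p·σ.
ln(64) = 4.159 and ln(250) = 5.521; z_{0.29} = -0.5534, z_{0.93} = 1.476.
σ = (5.521 − 4.159)/(1.476 − (-0.5534)) = 0.671.
μ = 4.159 − (-0.5534)·0.671 = 4.530.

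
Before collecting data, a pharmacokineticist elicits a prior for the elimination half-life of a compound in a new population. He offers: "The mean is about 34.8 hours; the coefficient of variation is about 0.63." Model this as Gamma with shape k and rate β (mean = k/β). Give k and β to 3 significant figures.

k ≈ 2.52, β ≈ 0.0724

For Gamma(k, rate β): mean = k/β, variance = k/β², so CV = 1/√k.
CV = 0.63, hence k = 1/CV² = 2.52.
Then β = k/mean = 2.52/34.8 = 0.0724.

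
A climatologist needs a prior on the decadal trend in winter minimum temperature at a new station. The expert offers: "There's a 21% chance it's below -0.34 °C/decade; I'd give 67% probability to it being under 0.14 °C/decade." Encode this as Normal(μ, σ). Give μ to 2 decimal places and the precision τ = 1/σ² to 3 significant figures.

For Normal(μ,σ), the p-quantile is μ + z_p·σ. Here z_{0.21} = -0.8064, z_{0.67} = 0.4399.
So -0.34 = μ − 0.8064σ and 0.14 = μ + 0.4399σ.
Subtracting: σ = (0.14 − -0.34)/(0.4399 − (-0.8064)) = 0.39.
Then μ = -0.34 − (-0.8064)·0.39 = -0.03.
Precision τ = 1/σ² = 1/0.3851² = 6.74.

μ = -0.03, τ = 6.74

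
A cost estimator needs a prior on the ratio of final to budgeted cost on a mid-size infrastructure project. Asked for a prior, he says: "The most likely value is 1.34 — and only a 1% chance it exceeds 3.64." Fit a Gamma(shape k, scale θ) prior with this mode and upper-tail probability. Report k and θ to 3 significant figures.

k ≈ 5.61, θ ≈ 0.29

Gamma(k,θ) with k>1 has mode (k−1)θ, so θ = 1.34/(k−1).
Need P(X < 3.64) = 0.99 with θ tied to k this way. Start at k = 2, θ = 1.34: P(X<3.64) ≈ 0.754.
Too low — raise k to concentrate. Iterating converges to k ≈ 5.61.
Then θ = 1.34/(5.61−1) ≈ 0.29.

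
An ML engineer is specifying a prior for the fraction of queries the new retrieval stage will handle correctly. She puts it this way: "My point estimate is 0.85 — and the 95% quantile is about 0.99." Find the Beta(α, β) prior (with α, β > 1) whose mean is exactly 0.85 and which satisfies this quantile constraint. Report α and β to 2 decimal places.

With mean 0.85 fixed, write α = 0.85s, β = 0.15s where s = α+β.
Need P(θ < 0.99) = 0.95 under Beta(0.85s, 0.15s). Normal approximation: (q−m)/√(m(1−m)/s) ≈ z_{0.95} = 1.64, so s ≈ 0.85·0.15·(1.64)²/(0.99−0.85)² = 17.6.
At s = 17.6: P(θ<0.99) ≈ 0.998. Adjusting to match 0.95 gives s ≈ 6.97.
So α = 0.85·6.97 ≈ 5.92, β = 0.15·6.97 ≈ 1.05.

α ≈ 5.92, β ≈ 1.05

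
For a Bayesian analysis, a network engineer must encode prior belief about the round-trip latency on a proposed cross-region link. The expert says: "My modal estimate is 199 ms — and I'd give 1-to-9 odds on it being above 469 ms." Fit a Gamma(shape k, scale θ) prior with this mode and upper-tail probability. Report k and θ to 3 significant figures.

Gamma(k,θ) with k>1 has mode (k−1)θ, so θ = 199/(k−1).
Need P(X < 469) = 0.9 with θ tied to k this way. Start at k = 2, θ = 199: P(X<469) ≈ 0.682.
Too low — raise k to concentrate. Iterating converges to k ≈ 3.62.
Then θ = 199/(3.62−1) ≈ 76.1.

k ≈ 3.62, θ ≈ 76.1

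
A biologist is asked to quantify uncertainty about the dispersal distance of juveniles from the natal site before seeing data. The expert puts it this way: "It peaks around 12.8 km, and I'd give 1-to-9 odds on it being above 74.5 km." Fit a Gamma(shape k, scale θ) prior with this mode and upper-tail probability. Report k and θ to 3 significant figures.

Gamma(k,θ) with k>1 has mode (k−1)θ, so θ = 12.8/(k−1).
Need P(X < 74.5) = 0.9 with θ tied to k this way. Start at k = 2, θ = 12.8: P(X<74.5) ≈ 0.980.
Too high — lower k to spread out. Iterating converges to k ≈ 1.55.
Then θ = 12.8/(1.55−1) ≈ 23.2.

k ≈ 1.55, θ ≈ 23.2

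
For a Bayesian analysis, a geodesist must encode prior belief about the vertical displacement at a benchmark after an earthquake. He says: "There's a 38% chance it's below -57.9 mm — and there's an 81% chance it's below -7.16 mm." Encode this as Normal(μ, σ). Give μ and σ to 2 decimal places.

The p-quantile of Normal(μ,σ) is μ + z_p·σ, with z_{0.38} = -0.3055 and z_{0.81} = 0.8779.
Eliminate σ: μ = (z₂·x₁ − z₁·x₂)/(z₂ − z₁) = (0.8779·-57.9 − (-0.3055)·-7.16)/1.183 = -44.80.
Then σ = (x₂ − x₁)/(z₂ − z₁) = (-7.16 − -57.9)/1.183 = 42.88.

μ = -44.80, σ = 42.88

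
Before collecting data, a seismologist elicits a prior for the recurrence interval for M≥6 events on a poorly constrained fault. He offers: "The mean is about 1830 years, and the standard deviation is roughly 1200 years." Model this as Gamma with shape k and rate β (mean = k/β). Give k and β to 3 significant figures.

For Gamma(k, rate β): mean = k/β, variance = k/β², so CV = 1/√k.
CV = SD/mean = 1200/1830 = 0.6557, hence k = 1/CV² = 2.33.
Then β = k/mean = 2.33/1830 = 0.00127.

k ≈ 2.33, β ≈ 0.00127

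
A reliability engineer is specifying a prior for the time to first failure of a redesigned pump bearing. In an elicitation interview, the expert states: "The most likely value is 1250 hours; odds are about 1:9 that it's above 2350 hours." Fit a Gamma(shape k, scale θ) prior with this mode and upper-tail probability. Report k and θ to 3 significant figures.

k ≈ 5.79, θ ≈ 261

Gamma(k,θ) with k>1 has mode (k−1)θ, so θ = 1250/(k−1).
Need P(X < 2350) = 0.9 with θ tied to k this way. Start at k = 2, θ = 1250: P(X<2350) ≈ 0.561.
Too low — raise k to concentrate. Iterating converges to k ≈ 5.79.
Then θ = 1250/(5.79−1) ≈ 261.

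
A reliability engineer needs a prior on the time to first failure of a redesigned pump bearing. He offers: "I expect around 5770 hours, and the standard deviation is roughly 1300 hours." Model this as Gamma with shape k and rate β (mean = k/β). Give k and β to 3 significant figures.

For Gamma(k, rate β): mean = k/β, variance = k/β², so CV = 1/√k.
CV = SD/mean = 1300/5770 = 0.2253, hence k = 1/CV² = 19.7.
Then β = k/mean = 19.7/5770 = 0.00341.

k ≈ 19.7, β ≈ 0.00341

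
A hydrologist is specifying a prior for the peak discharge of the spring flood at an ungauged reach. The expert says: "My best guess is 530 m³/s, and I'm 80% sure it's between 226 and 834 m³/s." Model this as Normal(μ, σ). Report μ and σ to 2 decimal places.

μ = 530.00, σ = 237.21

A symmetric 80% interval runs μ ± z·σ with z = 1.282.
Half-width = 304, so σ = 304/1.282 = 237.21.
μ is the stated best guess, 530.00.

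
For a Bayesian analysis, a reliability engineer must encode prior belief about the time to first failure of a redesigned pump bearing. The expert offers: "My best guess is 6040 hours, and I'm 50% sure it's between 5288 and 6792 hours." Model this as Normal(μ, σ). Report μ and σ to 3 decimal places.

μ = 6040.000, σ = 1114.917

A symmetric 50% interval runs μ ± z·σ with z = 0.6745.
Half-width = 752, so σ = 752/0.6745 = 1114.917.
μ is the stated best guess, 6040.000.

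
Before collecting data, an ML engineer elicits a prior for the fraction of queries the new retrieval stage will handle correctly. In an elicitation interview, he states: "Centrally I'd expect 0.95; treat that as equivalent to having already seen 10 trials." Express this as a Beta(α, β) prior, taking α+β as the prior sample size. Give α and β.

α = 9.5, β = 0.5

Under the effective-sample-size interpretation, Beta(α, β) has prior mean α/(α+β) and prior sample size α+β.
So α+β = 10 and α/(α+β) = 0.95, giving α = 0.95·10 = 9.5 and β = 10 − 9.5 = 0.5.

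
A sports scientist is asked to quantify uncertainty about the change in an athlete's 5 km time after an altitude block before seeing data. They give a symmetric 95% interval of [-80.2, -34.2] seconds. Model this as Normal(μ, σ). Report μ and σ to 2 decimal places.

μ = -57.20, σ = 11.73

A symmetric 95% interval runs μ ± z·σ with z = 1.96.
Half-width = 23, so σ = 23/1.96 = 11.73.
μ is the interval midpoint, -57.20.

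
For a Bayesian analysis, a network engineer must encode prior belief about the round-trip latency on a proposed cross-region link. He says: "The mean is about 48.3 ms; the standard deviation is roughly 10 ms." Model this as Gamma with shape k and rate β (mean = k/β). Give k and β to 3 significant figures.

For Gamma(k, rate β): mean = k/β, variance = k/β², so CV = 1/√k.
CV = SD/mean = 10/48.3 = 0.207, hence k = 1/CV² = 23.3.
Then β = k/mean = 23.3/48.3 = 0.483.

k ≈ 23.3, β ≈ 0.483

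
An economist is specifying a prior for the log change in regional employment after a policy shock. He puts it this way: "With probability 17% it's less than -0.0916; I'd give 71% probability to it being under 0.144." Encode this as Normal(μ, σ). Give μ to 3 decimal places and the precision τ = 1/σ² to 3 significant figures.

μ = 0.058, τ = 40.9

The p-quantile of Normal(μ,σ) is μ + z_p·σ, with z_{0.17} = -0.9542 and z_{0.71} = 0.5534.
Eliminate σ: μ = (z₂·x₁ − z₁·x₂)/(z₂ − z₁) = (0.5534·-0.0916 − (-0.9542)·0.144)/1.508 = 0.058.
Then σ = (x₂ − x₁)/(z₂ − z₁) = (0.144 − -0.0916)/1.508 = 0.156.
Precision τ = 1/σ² = 1/0.1563² = 40.9.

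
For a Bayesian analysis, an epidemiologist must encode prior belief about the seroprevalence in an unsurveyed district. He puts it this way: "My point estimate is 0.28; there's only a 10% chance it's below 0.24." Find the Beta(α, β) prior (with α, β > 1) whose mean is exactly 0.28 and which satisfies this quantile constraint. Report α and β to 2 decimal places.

With mean 0.28 fixed, write α = 0.28s, β = 0.72s where s = α+β.
Need P(θ < 0.24) = 0.1 under Beta(0.28s, 0.72s). Normal approximation: (q−m)/√(m(1−m)/s) ≈ z_{0.1} = -1.28, so s ≈ 0.28·0.72·(-1.28)²/(0.24−0.28)² = 206.9.
At s = 206.9: P(θ<0.24) ≈ 0.097. Adjusting to match 0.1 gives s ≈ 201.54.
So α = 0.28·201.54 ≈ 56.43, β = 0.72·201.54 ≈ 145.11.

α ≈ 56.43, β ≈ 145.11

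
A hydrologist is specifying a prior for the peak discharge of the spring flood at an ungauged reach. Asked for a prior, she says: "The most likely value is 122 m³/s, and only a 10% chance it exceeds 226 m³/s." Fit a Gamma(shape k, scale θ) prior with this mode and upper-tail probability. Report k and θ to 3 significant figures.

k ≈ 6.02, θ ≈ 24.3

Gamma(k,θ) with k>1 has mode (k−1)θ, so θ = 122/(k−1).
Need P(X < 226) = 0.9 with θ tied to k this way. Start at k = 2, θ = 122: P(X<226) ≈ 0.553.
Too low — raise k to concentrate. Iterating converges to k ≈ 6.02.
Then θ = 122/(6.02−1) ≈ 24.3.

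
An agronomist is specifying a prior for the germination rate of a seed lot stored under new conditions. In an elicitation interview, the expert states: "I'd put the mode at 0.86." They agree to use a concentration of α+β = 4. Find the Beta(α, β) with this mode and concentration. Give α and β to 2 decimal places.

α = 2.72, β = 1.28

For α,β > 1 the Beta mode is (α−1)/(α+β−2). With α+β = 4, the mode is (α−1)/2.
Set (α−1)/2 = 0.86 → α = 1 + 0.86·2 = 2.72.
β = 4 − α = 1.28.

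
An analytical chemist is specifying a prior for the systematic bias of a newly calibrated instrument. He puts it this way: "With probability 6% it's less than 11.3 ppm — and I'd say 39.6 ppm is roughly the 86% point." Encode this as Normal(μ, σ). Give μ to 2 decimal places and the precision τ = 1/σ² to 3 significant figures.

For Normal(μ,σ), the p-quantile is μ + z_p·σ. Here z_{0.06} = -1.555, z_{0.86} = 1.08.
So 11.3 = μ − 1.555σ and 39.6 = μ + 1.08σ.
Subtracting: σ = (39.6 − 11.3)/(1.08 − (-1.555)) = 10.74.
Then μ = 11.3 − (-1.555)·10.74 = 28.00.
Precision τ = 1/σ² = 1/10.74² = 0.00867.

μ = 28.00, τ = 0.00867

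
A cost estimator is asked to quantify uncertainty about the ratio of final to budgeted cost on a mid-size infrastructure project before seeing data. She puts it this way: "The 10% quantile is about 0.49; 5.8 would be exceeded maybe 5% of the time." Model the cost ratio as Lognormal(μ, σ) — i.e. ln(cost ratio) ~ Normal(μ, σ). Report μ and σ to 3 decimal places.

μ ≈ 0.369, σ ≈ 0.844

If T ~ Lognormal(μ,σ) then ln T ~ Normal(μ,σ), so the p-quantile of ln T is μ + z_p·σ.
ln(0.49) = -0.7133 and ln(5.8) = 1.758; z_{0.1} = -1.282, z_{0.95} = 1.645.
σ = (1.758 − -0.7133)/(1.645 − (-1.282)) = 0.844.
μ = -0.7133 − (-1.282)·0.844 = 0.369.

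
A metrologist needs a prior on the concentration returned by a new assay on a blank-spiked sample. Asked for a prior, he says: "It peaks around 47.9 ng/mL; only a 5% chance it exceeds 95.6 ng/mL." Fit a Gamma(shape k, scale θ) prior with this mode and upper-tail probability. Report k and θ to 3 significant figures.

k ≈ 6.8, θ ≈ 8.25

Gamma(k,θ) with k>1 has mode (k−1)θ, so θ = 47.9/(k−1).
Need P(X < 95.6) = 0.95 with θ tied to k this way. Start at k = 2, θ = 47.9: P(X<95.6) ≈ 0.593.
Too low — raise k to concentrate. Iterating converges to k ≈ 6.8.
Then θ = 47.9/(6.8−1) ≈ 8.25.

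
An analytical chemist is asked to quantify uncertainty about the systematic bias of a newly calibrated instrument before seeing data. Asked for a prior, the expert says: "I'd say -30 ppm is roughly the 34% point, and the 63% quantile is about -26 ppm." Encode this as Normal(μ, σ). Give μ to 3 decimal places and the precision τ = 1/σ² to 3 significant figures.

The p-quantile of Normal(μ,σ) is μ + z_p·σ, with z_{0.34} = -0.4125 and z_{0.63} = 0.3319.
Eliminate σ: μ = (z₂·x₁ − z₁·x₂)/(z₂ − z₁) = (0.3319·-30 − (-0.4125)·-26)/0.7443 = -27.783.
Then σ = (x₂ − x₁)/(z₂ − z₁) = (-26 − -30)/0.7443 = 5.374.
Precision τ = 1/σ² = 1/5.374² = 0.0346.

μ = -27.783, τ = 0.0346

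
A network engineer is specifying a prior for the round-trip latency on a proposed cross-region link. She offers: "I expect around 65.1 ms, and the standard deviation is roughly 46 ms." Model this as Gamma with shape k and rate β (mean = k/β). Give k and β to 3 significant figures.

For Gamma(k, rate β): mean = k/β, variance = k/β², so CV = 1/√k.
CV = SD/mean = 46/65.1 = 0.7066, hence k = 1/CV² = 2.
Then β = k/mean = 2/65.1 = 0.0308.

k ≈ 2, β ≈ 0.0308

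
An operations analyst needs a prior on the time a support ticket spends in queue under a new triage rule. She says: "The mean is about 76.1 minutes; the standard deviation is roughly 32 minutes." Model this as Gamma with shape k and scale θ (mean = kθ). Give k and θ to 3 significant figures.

For Gamma(k, scale θ): mean = kθ, variance = kθ², so CV = 1/√k.
CV = SD/mean = 32/76.1 = 0.4205, hence k = 1/CV² = 5.66.
Then θ = mean/k = 76.1/5.66 = 13.5.

k ≈ 5.66, θ ≈ 13.5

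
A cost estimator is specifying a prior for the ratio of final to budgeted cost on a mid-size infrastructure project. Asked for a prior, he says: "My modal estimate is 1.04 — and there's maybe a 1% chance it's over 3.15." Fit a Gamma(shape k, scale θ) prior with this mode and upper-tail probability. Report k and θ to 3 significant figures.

Gamma(k,θ) with k>1 has mode (k−1)θ, so θ = 1.04/(k−1).
Need P(X < 3.15) = 0.99 with θ tied to k this way. Start at k = 2, θ = 1.04: P(X<3.15) ≈ 0.805.
Too low — raise k to concentrate. Iterating converges to k ≈ 4.66.
Then θ = 1.04/(4.66−1) ≈ 0.284.

k ≈ 4.66, θ ≈ 0.284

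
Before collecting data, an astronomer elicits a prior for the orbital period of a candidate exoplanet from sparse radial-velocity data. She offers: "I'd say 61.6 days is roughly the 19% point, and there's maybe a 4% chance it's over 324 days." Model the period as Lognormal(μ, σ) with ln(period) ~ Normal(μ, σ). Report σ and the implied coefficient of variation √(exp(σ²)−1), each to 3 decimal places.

If T ~ Lognormal(μ,σ) then ln T ~ Normal(μ,σ), so the p-quantile of ln T is μ + z_p·σ.
ln(61.6) = 4.121 and ln(324) = 5.781; z_{0.19} = -0.8779, z_{0.96} = 1.751.
σ = (5.781 − 4.121)/(1.751 − (-0.8779)) = 0.632.
μ = 4.121 − (-0.8779)·0.632 = 4.675.
CV = √(exp(σ²)−1) = √(exp(0.3989)−1) = 0.700.

σ ≈ 0.632, CV ≈ 0.700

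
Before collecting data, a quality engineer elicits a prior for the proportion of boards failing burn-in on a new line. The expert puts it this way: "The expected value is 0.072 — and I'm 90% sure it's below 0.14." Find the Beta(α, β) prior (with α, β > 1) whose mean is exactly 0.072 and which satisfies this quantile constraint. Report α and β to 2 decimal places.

With mean 0.072 fixed, write α = 0.072s, β = 0.928s where s = α+β.
Need P(θ < 0.14) = 0.9 under Beta(0.072s, 0.928s). Normal approximation: (q−m)/√(m(1−m)/s) ≈ z_{0.9} = 1.28, so s ≈ 0.072·0.928·(1.28)²/(0.14−0.072)² = 23.7.
At s = 23.7: P(θ<0.14) ≈ 0.893. Adjusting to match 0.9 gives s ≈ 25.86.
So α = 0.072·25.86 ≈ 1.86, β = 0.928·25.86 ≈ 24.00.

α ≈ 1.86, β ≈ 24.00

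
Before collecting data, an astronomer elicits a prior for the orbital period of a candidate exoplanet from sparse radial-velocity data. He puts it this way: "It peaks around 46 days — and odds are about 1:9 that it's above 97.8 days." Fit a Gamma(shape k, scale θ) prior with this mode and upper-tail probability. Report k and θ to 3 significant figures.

k ≈ 4.38, θ ≈ 13.6

Gamma(k,θ) with k>1 has mode (k−1)θ, so θ = 46/(k−1).
Need P(X < 97.8) = 0.9 with θ tied to k this way. Start at k = 2, θ = 46: P(X<97.8) ≈ 0.627.
Too low — raise k to concentrate. Iterating converges to k ≈ 4.38.
Then θ = 46/(4.38−1) ≈ 13.6.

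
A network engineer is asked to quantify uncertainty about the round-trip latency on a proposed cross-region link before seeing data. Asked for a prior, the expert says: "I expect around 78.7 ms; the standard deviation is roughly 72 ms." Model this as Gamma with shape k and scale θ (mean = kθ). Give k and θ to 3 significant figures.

For Gamma(k, scale θ): mean = kθ, variance = kθ², so CV = 1/√k.
CV = SD/mean = 72/78.7 = 0.9149, hence k = 1/CV² = 1.19.
Then θ = mean/k = 78.7/1.19 = 65.9.

k ≈ 1.19, θ ≈ 65.9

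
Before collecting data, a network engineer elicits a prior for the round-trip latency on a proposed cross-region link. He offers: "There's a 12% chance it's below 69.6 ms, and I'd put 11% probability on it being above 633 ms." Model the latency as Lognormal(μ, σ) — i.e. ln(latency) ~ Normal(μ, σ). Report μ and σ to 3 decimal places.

If T ~ Lognormal(μ,σ) then ln T ~ Normal(μ,σ), so the p-quantile of ln T is μ + z_p·σ.
ln(69.6) = 4.243 and ln(633) = 6.45; z_{0.12} = -1.175, z_{0.89} = 1.227.
σ = (6.45 − 4.243)/(1.227 − (-1.175)) = 0.919.
μ = 4.243 − (-1.175)·0.919 = 5.323.

μ ≈ 5.323, σ ≈ 0.919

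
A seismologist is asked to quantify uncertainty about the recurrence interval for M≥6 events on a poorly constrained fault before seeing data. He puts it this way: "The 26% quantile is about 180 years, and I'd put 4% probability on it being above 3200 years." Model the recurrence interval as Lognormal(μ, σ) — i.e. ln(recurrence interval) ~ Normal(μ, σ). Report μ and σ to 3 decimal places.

μ ≈ 5.966, σ ≈ 1.202

If T ~ Lognormal(μ,σ) then ln T ~ Normal(μ,σ), so the p-quantile of ln T is μ + z_p·σ.
ln(180) = 5.193 and ln(3200) = 8.071; z_{0.26} = -0.6433, z_{0.96} = 1.751.
σ = (8.071 − 5.193)/(1.751 − (-0.6433)) = 1.202.
μ = 5.193 − (-0.6433)·1.202 = 5.966.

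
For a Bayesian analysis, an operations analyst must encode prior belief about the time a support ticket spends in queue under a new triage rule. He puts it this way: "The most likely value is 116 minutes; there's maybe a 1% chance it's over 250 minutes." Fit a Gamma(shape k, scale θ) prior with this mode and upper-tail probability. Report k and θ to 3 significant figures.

k ≈ 9.21, θ ≈ 14.1

Gamma(k,θ) with k>1 has mode (k−1)θ, so θ = 116/(k−1).
Need P(X < 250) = 0.99 with θ tied to k this way. Start at k = 2, θ = 116: P(X<250) ≈ 0.634.
Too low — raise k to concentrate. Iterating converges to k ≈ 9.21.
Then θ = 116/(9.21−1) ≈ 14.1.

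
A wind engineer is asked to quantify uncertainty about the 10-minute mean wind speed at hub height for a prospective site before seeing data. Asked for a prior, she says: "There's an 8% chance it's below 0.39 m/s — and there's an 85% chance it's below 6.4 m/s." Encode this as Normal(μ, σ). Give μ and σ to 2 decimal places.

For Normal(μ,σ), the p-quantile is μ + z_p·σ. Here z_{0.08} = -1.405, z_{0.85} = 1.036.
So 0.39 = μ − 1.405σ and 6.4 = μ + 1.036σ.
Subtracting: σ = (6.4 − 0.39)/(1.036 − (-1.405)) = 2.46.
Then μ = 0.39 − (-1.405)·2.46 = 3.85.

μ = 3.85, σ = 2.46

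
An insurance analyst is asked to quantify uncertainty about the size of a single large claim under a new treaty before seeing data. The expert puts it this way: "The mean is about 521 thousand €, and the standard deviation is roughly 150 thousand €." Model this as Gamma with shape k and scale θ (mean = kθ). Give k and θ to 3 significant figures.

k ≈ 12.1, θ ≈ 43.2

For Gamma(k, scale θ): mean = kθ, variance = kθ², so CV = 1/√k.
CV = SD/mean = 150/521 = 0.2879, hence k = 1/CV² = 12.1.
Then θ = mean/k = 521/12.1 = 43.2.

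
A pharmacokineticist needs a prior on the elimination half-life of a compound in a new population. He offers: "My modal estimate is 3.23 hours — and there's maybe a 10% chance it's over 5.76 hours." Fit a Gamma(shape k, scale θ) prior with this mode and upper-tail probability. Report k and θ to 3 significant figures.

Gamma(k,θ) with k>1 has mode (k−1)θ, so θ = 3.23/(k−1).
Need P(X < 5.76) = 0.9 with θ tied to k this way. Start at k = 2, θ = 3.23: P(X<5.76) ≈ 0.532.
Too low — raise k to concentrate. Iterating converges to k ≈ 6.69.
Then θ = 3.23/(6.69−1) ≈ 0.568.

k ≈ 6.69, θ ≈ 0.568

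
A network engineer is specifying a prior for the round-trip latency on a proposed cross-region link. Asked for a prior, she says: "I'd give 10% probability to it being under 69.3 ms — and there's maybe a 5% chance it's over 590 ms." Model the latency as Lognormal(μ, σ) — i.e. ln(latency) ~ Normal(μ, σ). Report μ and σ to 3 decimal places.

If T ~ Lognormal(μ,σ) then ln T ~ Normal(μ,σ), so the p-quantile of ln T is μ + z_p·σ.
ln(69.3) = 4.238 and ln(590) = 6.38; z_{0.1} = -1.282, z_{0.95} = 1.645.
σ = (6.38 − 4.238)/(1.645 − (-1.282)) = 0.732.
μ = 4.238 − (-1.282)·0.732 = 5.176.

μ ≈ 5.176, σ ≈ 0.732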